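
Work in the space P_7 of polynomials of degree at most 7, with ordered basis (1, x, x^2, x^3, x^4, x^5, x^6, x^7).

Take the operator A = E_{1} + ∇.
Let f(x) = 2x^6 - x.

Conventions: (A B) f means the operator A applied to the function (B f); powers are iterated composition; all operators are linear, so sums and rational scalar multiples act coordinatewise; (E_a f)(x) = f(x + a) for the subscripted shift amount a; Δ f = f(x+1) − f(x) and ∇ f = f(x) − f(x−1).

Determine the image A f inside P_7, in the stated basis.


the image equals g(x) = 2x^6 + 24x^5 + 80x^3 + 23x - 2

E_{1} f = 2x^6 + 12x^5 + 30x^4 + 40x^3 + 30x^2 + 11x + 1
∇ f = 12x^5 - 30x^4 + 40x^3 - 30x^2 + 12x - 3
(E_{1} + ∇) f = 2x^6 + 24x^5 + 80x^3 + 23x - 2


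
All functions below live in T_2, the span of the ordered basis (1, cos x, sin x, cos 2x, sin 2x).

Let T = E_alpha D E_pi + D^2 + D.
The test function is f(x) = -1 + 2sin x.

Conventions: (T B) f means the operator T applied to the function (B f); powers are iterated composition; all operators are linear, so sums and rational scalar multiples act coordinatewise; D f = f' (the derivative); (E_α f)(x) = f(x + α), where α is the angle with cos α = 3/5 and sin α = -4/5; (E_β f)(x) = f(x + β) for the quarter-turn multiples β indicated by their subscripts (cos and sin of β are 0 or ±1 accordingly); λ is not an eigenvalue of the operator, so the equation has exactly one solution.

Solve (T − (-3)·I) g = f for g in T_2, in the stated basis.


the image equals g(x) = -1/3 - (1/2)cos x + (3/2)sin x

write g with unknown coordinates in the stated basis and equate coefficients in (T − (-3)·I) g = f
solving from the highest basis element down gives g = -1/3 - (1/2)cos x + (3/2)sin x
check: T g = (3/2)cos x - (5/2)sin x
so T g − (-3)·g = -1 + 2sin x = f ✓


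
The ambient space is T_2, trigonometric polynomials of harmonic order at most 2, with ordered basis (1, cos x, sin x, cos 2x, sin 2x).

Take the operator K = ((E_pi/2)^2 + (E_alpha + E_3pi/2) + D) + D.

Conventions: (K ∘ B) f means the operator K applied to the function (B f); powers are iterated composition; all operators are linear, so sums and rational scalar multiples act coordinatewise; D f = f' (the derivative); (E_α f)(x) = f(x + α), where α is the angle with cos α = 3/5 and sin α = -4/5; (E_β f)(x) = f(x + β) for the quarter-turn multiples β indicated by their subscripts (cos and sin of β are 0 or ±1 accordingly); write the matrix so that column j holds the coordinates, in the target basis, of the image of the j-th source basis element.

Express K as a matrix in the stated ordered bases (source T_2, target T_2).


image of 1: 3
image of cos x: -(2/5)cos x - (1/5)sin x
image of sin x: (1/5)cos x - (2/5)sin x
image of cos 2x: -(7/25)cos 2x - (76/25)sin 2x
image of sin 2x: (76/25)cos 2x - (7/25)sin 2x
each image's coordinates form column j of the matrix

the matrix is [[3, 0, 0, 0, 0]; [0, -2/5, 1/5, 0, 0]; [0, -1/5, -2/5, 0, 0]; [0, 0, 0, -7/25, 76/25]; [0, 0, 0, -76/25, -7/25]] (rows listed top to bottom)


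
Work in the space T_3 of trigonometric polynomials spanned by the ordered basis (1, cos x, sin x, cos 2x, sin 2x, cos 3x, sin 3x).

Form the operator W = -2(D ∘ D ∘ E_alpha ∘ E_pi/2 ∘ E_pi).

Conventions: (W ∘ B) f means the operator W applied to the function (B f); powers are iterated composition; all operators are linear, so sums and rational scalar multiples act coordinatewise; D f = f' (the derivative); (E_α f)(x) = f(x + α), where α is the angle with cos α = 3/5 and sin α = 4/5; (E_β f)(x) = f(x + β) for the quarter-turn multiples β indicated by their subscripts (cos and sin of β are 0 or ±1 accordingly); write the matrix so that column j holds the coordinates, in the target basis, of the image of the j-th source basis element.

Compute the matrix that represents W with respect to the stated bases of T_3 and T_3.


image of 1: 0
image of cos x: (8/5)cos x + (6/5)sin x
image of sin x: -(6/5)cos x + (8/5)sin x
image of cos 2x: (56/25)cos 2x + (192/25)sin 2x
image of sin 2x: -(192/25)cos 2x + (56/25)sin 2x
image of cos 3x: -(792/125)cos 3x + (2106/125)sin 3x
image of sin 3x: -(2106/125)cos 3x - (792/125)sin 3x
each image's coordinates form column j of the matrix

the matrix is [[0, 0, 0, 0, 0, 0, 0]; [0, 8/5, -6/5, 0, 0, 0, 0]; [0, 6/5, 8/5, 0, 0, 0, 0]; [0, 0, 0, 56/25, -192/25, 0, 0]; [0, 0, 0, 192/25, 56/25, 0, 0]; [0, 0, 0, 0, 0, -792/125, -2106/125]; [0, 0, 0, 0, 0, 2106/125, -792/125]] (rows listed top to bottom)


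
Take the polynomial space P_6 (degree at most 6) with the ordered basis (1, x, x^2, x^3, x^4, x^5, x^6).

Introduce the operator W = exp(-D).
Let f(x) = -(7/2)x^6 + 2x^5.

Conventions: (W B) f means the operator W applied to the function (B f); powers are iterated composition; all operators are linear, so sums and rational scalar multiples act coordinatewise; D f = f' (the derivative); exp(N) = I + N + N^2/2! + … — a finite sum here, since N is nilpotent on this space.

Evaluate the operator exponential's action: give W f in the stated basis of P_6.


order-1 term: 21x^5 - 10x^4
order-2 term: -(105/2)x^4 + 20x^3
order-3 term: 70x^3 - 20x^2
order-4 term: -(105/2)x^2 + 10x
order-5 term: 21x - 2
order-6 term: -7/2
the series for exp(-D) f terminates at order 6
exp(-D) f = -(7/2)x^6 + 23x^5 - (125/2)x^4 + 90x^3 - (145/2)x^2 + 31x - 11/2

the image equals g(x) = -(7/2)x^6 + 23x^5 - (125/2)x^4 + 90x^3 - (145/2)x^2 + 31x - 11/2


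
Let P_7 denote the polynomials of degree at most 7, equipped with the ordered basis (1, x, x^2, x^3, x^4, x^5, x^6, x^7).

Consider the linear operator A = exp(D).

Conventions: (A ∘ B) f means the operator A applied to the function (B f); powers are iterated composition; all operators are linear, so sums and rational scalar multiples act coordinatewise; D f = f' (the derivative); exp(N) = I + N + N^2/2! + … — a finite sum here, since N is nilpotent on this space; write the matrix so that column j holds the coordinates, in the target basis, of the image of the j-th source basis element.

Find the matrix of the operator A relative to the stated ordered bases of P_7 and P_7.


the matrix is [[1, 1, 1, 1, 1, 1, 1, 1]; [0, 1, 2, 3, 4, 5, 6, 7]; [0, 0, 1, 3, 6, 10, 15, 21]; [0, 0, 0, 1, 4, 10, 20, 35]; [0, 0, 0, 0, 1, 5, 15, 35]; [0, 0, 0, 0, 0, 1, 6, 21]; [0, 0, 0, 0, 0, 0, 1, 7]; [0, 0, 0, 0, 0, 0, 0, 1]] (rows listed top to bottom)

image of 1: 1
image of x: x + 1
image of x^2: x^2 + 2x + 1
image of x^3: x^3 + 3x^2 + 3x + 1
image of x^4: x^4 + 4x^3 + 6x^2 + 4x + 1
image of x^5: x^5 + 5x^4 + 10x^3 + 10x^2 + 5x + 1
image of x^6: x^6 + 6x^5 + 15x^4 + 20x^3 + 15x^2 + 6x + 1
image of x^7: x^7 + 7x^6 + 21x^5 + 35x^4 + 35x^3 + 21x^2 + 7x + 1
each image's coordinates form column j of the matrix


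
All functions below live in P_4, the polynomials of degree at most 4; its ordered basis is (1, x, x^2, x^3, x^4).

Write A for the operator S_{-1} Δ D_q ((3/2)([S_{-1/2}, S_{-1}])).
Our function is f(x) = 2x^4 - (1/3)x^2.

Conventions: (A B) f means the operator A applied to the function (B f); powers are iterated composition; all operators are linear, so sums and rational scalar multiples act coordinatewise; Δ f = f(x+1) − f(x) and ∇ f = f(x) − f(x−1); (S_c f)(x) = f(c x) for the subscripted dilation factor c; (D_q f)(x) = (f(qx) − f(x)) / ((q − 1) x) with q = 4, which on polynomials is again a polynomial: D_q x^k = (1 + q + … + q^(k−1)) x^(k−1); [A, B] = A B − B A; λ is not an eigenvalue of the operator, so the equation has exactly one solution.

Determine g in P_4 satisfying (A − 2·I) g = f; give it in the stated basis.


write g with unknown coordinates in the stated basis and equate coefficients in (A − 2·I) g = f
solving from the highest basis element down gives g = -x^4 + (1/6)x^2
check: A g = 0
so A g − 2·g = 2x^4 - (1/3)x^2 = f ✓

g(x) = -x^4 + (1/6)x^2


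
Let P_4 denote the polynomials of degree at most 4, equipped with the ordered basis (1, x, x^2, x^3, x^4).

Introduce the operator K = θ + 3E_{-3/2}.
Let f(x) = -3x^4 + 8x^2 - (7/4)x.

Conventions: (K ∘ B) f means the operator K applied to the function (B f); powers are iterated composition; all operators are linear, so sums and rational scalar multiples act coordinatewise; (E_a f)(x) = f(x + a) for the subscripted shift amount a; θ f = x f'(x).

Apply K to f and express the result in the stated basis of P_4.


the result is g(x) = -21x^4 + 54x^3 - (163/2)x^2 + (85/2)x + 261/16

θ f = -12x^4 + 16x^2 - (7/4)x
E_{-3/2} f = -3x^4 + 18x^3 - (65/2)x^2 + (59/4)x + 87/16
(3E_{-3/2}) f = -9x^4 + 54x^3 - (195/2)x^2 + (177/4)x + 261/16
(θ + 3E_{-3/2}) f = -21x^4 + 54x^3 - (163/2)x^2 + (85/2)x + 261/16


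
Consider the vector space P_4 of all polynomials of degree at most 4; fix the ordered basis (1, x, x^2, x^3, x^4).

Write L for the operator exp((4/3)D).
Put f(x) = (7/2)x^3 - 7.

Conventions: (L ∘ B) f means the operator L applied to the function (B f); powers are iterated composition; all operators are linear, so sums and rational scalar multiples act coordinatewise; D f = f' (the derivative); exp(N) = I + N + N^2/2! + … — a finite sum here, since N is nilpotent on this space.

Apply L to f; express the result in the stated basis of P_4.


order-1 term: 14x^2
order-2 term: (56/3)x
order-3 term: 224/27
the series for exp((4/3)D) f terminates at order 3
exp((4/3)D) f = (7/2)x^3 + 14x^2 + (56/3)x + 35/27

g(x) = (7/2)x^3 + 14x^2 + (56/3)x + 35/27


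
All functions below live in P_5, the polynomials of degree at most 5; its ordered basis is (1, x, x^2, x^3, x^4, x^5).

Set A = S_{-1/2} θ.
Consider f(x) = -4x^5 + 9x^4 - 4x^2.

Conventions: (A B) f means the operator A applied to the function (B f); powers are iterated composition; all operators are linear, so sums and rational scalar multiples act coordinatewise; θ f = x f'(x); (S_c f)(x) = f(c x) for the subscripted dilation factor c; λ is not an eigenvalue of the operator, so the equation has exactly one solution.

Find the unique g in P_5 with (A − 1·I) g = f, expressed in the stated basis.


the image equals g(x) = (128/37)x^5 - 12x^4 + 8x^2

write g with unknown coordinates in the stated basis and equate coefficients in (A − 1·I) g = f
solving from the highest basis element down gives g = (128/37)x^5 - 12x^4 + 8x^2
check: A g = -(20/37)x^5 - 3x^4 + 4x^2
so A g − 1·g = -4x^5 + 9x^4 - 4x^2 = f ✓


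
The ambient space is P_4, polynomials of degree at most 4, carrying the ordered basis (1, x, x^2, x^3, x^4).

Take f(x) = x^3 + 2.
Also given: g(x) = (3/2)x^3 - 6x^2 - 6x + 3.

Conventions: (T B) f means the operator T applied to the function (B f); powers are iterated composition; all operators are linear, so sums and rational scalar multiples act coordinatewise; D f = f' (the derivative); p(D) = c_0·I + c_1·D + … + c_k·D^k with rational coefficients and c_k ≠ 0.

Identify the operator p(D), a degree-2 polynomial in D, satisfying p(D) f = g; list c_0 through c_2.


p(D) = (3/2)·I − 2·D − D^2, i.e. c_0 = 3/2, c_1 = -2, c_2 = -1

D^0 f = x^3 + 2
D^1 f = 3x^2
D^2 f = 6x
matching coefficients of g against c_0 f + c_1 Df + … from the top degree down determines the c_i
solution: c_0 = 3/2, c_1 = -2, c_2 = -1


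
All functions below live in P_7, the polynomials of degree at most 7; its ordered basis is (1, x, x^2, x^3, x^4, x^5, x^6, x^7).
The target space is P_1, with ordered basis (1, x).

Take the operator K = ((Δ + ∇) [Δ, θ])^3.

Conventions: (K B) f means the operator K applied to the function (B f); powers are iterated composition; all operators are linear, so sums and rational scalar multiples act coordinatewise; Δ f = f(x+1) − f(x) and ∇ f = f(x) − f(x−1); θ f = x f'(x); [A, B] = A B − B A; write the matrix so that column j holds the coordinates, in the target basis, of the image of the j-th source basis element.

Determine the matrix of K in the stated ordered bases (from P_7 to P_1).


the matrix is [[0, 0, 0, 0, 0, 0, 5760, 120960]; [0, 0, 0, 0, 0, 0, 0, 40320]] (rows listed top to bottom)

image of 1: 0
image of x: 0
image of x^2: 0
image of x^3: 0
image of x^4: 0
image of x^5: 0
image of x^6: 5760
image of x^7: 40320x + 120960
each image's coordinates form column j of the matrix


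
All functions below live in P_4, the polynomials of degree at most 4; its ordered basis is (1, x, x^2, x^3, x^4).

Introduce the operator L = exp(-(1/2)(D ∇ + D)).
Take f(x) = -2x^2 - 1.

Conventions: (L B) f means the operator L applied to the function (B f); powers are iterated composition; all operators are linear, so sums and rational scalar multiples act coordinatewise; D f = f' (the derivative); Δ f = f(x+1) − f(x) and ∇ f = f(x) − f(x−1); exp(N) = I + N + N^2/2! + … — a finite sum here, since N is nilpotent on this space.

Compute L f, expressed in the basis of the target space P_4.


order-1 term: 2x + 2
order-2 term: -1/2
the series for exp(-(1/2)(D ∇ + D)) f terminates at order 2
exp(-(1/2)(D ∇ + D)) f = -2x^2 + 2x + 1/2

the image equals g(x) = -2x^2 + 2x + 1/2


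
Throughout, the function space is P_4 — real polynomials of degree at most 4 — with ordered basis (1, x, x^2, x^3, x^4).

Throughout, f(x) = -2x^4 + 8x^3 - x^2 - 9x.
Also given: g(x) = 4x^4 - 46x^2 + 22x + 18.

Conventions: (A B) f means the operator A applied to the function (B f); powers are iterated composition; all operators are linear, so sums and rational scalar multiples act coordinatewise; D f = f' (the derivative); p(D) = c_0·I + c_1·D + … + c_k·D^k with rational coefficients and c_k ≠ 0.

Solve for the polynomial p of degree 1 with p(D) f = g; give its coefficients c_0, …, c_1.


D^0 f = -2x^4 + 8x^3 - x^2 - 9x
D^1 f = -8x^3 + 24x^2 - 2x - 9
matching coefficients of g against c_0 f + c_1 Df + … from the top degree down determines the c_i
solution: c_0 = -2, c_1 = -2

p(D) = -2·I − 2·D, i.e. c_0 = -2, c_1 = -2


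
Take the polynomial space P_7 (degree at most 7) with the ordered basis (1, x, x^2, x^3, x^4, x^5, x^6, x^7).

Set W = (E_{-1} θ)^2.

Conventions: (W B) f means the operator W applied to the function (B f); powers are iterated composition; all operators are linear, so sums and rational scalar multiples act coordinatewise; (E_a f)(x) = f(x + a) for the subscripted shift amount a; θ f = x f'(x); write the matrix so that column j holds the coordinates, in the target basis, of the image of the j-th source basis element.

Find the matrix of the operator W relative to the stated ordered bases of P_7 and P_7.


the matrix is [[0, -1, 8, -36, 128, -400, 1152, -3136]; [0, 1, -12, 72, -320, 1200, -4032, 12544]; [0, 0, 4, -45, 288, -1400, 5760, -21168]; [0, 0, 0, 9, -112, 800, -4320, 19600]; [0, 0, 0, 0, 16, -225, 1800, -10780]; [0, 0, 0, 0, 0, 25, -396, 3528]; [0, 0, 0, 0, 0, 0, 36, -637]; [0, 0, 0, 0, 0, 0, 0, 49]] (rows listed top to bottom)

image of 1: 0
image of x: x - 1
image of x^2: 4x^2 - 12x + 8
image of x^3: 9x^3 - 45x^2 + 72x - 36
image of x^4: 16x^4 - 112x^3 + 288x^2 - 320x + 128
image of x^5: 25x^5 - 225x^4 + 800x^3 - 1400x^2 + 1200x - 400
image of x^6: 36x^6 - 396x^5 + 1800x^4 - 4320x^3 + 5760x^2 - 4032x + 1152
image of x^7: 49x^7 - 637x^6 + 3528x^5 - 10780x^4 + 19600x^3 - 21168x^2 + 12544x - 3136
each image's coordinates form column j of the matrix


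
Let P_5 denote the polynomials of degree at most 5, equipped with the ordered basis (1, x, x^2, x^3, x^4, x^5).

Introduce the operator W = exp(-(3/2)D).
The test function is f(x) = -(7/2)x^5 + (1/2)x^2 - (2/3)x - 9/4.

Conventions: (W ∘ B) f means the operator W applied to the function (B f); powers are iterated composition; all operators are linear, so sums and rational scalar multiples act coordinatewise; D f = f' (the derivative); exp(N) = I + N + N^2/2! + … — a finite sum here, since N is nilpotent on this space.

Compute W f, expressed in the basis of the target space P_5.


the image equals g(x) = -(7/2)x^5 + (105/4)x^4 - (315/4)x^3 + (949/8)x^2 - (8713/96)x + 1693/64

order-1 term: (105/4)x^4 - (3/2)x + 1
order-2 term: -(315/4)x^3 + 9/8
order-3 term: (945/8)x^2
order-4 term: -(2835/32)x
order-5 term: 1701/64
the series for exp(-(3/2)D) f terminates at order 5
exp(-(3/2)D) f = -(7/2)x^5 + (105/4)x^4 - (315/4)x^3 + (949/8)x^2 - (8713/96)x + 1693/64


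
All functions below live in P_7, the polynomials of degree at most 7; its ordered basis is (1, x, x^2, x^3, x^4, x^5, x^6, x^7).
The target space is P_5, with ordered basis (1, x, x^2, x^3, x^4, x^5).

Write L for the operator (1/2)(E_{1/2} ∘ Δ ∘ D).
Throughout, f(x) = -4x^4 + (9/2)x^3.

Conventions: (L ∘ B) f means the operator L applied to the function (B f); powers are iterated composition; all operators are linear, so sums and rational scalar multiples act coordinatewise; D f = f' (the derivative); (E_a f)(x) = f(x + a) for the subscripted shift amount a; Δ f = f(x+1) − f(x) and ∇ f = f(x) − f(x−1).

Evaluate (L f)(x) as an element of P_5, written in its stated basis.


D f = -16x^3 + (27/2)x^2
Δ D f = -48x^2 - 21x - 5/2
E_{1/2} Δ D f = -48x^2 - 69x - 25
((1/2)(E_{1/2} ∘ Δ ∘ D)) f = -24x^2 - (69/2)x - 25/2

the image equals g(x) = -24x^2 - (69/2)x - 25/2


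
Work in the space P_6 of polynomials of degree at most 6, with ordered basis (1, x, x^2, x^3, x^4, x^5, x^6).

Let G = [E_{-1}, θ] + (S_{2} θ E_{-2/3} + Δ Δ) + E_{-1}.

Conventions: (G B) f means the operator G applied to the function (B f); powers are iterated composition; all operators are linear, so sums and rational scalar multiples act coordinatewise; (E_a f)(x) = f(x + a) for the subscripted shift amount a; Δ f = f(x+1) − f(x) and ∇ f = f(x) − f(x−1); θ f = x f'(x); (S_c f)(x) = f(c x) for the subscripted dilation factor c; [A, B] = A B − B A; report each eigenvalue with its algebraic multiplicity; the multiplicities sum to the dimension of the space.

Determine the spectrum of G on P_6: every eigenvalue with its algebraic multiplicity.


image of 1: 1
image of x: 3x - 2
image of x^2: 9x^2 - (20/3)x + 5
image of x^3: 25x^3 - 22x^2 + (53/3)x + 2
image of x^4: 65x^4 - 72x^3 + (154/3)x^2 + (152/27)x + 19
image of x^5: 161x^5 - (670/3)x^4 + (470/3)x^3 - (100/27)x^2 + (7855/81)x + 24
image of x^6: 385x^6 - 652x^5 + (1505/3)x^4 - (920/9)x^3 + (8335/27)x^2 + (11536/81)x + 69
the matrix is upper triangular; its diagonal is (1, 3, 9, 25, 65, 161, 385)
for a triangular matrix the eigenvalues are the diagonal entries, with algebraic multiplicity their repetition count

λ = 1 (multiplicity 1), λ = 3 (multiplicity 1), λ = 9 (multiplicity 1), λ = 25 (multiplicity 1), λ = 65 (multiplicity 1), λ = 161 (multiplicity 1), λ = 385 (multiplicity 1)


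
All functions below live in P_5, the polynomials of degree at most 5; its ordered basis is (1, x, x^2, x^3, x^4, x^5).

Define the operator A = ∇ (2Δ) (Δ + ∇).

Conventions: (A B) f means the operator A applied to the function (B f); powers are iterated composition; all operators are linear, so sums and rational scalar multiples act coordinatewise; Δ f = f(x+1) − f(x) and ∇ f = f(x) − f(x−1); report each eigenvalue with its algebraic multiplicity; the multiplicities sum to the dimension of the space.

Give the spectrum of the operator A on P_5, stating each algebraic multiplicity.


image of 1: 0
image of x: 0
image of x^2: 0
image of x^3: 24
image of x^4: 96x
image of x^5: 240x^2 + 120
the matrix is upper triangular; its diagonal is (0, 0, 0, 0, 0, 0)
for a triangular matrix the eigenvalues are the diagonal entries, with algebraic multiplicity their repetition count

λ = 0 (multiplicity 6)


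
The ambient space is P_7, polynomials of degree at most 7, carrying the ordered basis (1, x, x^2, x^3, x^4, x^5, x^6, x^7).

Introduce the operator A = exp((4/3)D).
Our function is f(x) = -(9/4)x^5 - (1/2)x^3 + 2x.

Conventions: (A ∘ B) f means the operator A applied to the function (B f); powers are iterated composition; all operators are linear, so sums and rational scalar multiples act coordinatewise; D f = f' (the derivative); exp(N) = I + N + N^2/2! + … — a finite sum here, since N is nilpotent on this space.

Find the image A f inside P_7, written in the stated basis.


g(x) = -(9/4)x^5 - 15x^4 - (81/2)x^3 - (166/3)x^2 - (326/9)x - 8

order-1 term: -15x^4 - 2x^2 + 8/3
order-2 term: -40x^3 - (8/3)x
order-3 term: -(160/3)x^2 - 32/27
order-4 term: -(320/9)x
order-5 term: -256/27
the series for exp((4/3)D) f terminates at order 5
exp((4/3)D) f = -(9/4)x^5 - 15x^4 - (81/2)x^3 - (166/3)x^2 - (326/9)x - 8


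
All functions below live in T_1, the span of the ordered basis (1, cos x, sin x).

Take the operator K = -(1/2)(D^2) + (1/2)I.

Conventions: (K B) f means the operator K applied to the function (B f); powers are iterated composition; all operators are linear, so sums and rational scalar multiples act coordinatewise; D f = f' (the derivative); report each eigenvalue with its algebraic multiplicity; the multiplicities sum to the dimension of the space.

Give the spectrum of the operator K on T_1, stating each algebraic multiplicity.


λ = 1/2 (multiplicity 1), λ = 1 (multiplicity 2)

image of 1: 1/2
image of cos x: cos x
image of sin x: sin x
the matrix is diagonal; its diagonal is (1/2, 1, 1)
for a triangular matrix the eigenvalues are the diagonal entries, with algebraic multiplicity their repetition count


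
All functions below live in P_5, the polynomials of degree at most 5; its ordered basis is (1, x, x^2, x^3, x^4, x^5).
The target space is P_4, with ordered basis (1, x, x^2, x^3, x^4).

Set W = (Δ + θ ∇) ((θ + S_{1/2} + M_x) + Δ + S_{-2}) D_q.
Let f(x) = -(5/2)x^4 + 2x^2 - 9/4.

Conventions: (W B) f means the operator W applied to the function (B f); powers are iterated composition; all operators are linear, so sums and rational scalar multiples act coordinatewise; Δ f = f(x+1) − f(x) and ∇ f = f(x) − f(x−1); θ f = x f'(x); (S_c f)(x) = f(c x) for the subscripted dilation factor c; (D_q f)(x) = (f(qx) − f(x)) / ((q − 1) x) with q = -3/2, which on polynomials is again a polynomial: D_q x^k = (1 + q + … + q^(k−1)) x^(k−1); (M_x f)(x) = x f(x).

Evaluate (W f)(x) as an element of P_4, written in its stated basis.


D_q f = (65/16)x^3 - x
θ D_q f = (195/16)x^3 - x
S_{1/2} D_q f = (65/128)x^3 - (1/2)x
M_x D_q f = (65/16)x^4 - x^2
(θ + S_{1/2} + M_x) D_q f = (65/16)x^4 + (1625/128)x^3 - x^2 - (3/2)x
Δ D_q f = (195/16)x^2 + (195/16)x + 49/16
S_{-2} D_q f = -(65/2)x^3 + 2x
((θ + S_{1/2} + M_x) + Δ + S_{-2}) D_q f = (65/16)x^4 - (2535/128)x^3 + (179/16)x^2 + (203/16)x + 49/16
Δ ((θ + S_{1/2} + M_x) + Δ + S_{-2}) D_q f = (65/4)x^3 - (4485/128)x^2 - (2661/128)x + 1041/128
∇ ((θ + S_{1/2} + M_x) + Δ + S_{-2}) D_q f = (65/4)x^3 - (10725/128)x^2 + (12549/128)x - 2863/128
θ ∇ ((θ + S_{1/2} + M_x) + Δ + S_{-2}) D_q f = (195/4)x^3 - (10725/64)x^2 + (12549/128)x
(Δ + θ ∇) ((θ + S_{1/2} + M_x) + Δ + S_{-2}) D_q f = 65x^3 - (25935/128)x^2 + (309/4)x + 1041/128

the image equals g(x) = 65x^3 - (25935/128)x^2 + (309/4)x + 1041/128


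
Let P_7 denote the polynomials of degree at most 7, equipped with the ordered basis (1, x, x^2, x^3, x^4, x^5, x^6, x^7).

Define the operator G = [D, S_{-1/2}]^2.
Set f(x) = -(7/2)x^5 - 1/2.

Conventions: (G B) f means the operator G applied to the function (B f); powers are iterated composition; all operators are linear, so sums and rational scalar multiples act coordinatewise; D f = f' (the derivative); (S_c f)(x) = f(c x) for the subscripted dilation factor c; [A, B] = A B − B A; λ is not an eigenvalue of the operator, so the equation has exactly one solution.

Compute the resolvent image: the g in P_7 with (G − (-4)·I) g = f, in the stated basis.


write g with unknown coordinates in the stated basis and equate coefficients in (G − (-4)·I) g = f
solving from the highest basis element down gives g = -(7/8)x^5 - (315/4096)x^3 - (8505/262144)x - 1/8
check: G g = (315/1024)x^3 + (8505/65536)x
so G g − (-4)·g = -(7/2)x^5 - 1/2 = f ✓

the result is g(x) = -(7/8)x^5 - (315/4096)x^3 - (8505/262144)x - 1/8


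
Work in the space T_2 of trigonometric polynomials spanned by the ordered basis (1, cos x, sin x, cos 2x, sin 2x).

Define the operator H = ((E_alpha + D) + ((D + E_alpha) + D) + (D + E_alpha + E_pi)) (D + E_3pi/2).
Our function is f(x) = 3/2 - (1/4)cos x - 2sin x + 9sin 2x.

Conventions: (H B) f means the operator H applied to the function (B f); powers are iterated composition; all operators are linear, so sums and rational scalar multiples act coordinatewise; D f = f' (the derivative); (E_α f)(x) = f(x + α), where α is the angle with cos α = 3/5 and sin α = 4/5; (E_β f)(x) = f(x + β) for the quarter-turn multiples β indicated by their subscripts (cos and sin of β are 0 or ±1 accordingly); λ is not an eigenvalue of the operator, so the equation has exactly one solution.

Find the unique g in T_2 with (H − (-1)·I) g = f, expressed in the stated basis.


g(x) = 3/10 - (1/4)cos x - 2sin x + (2376/13729)cos 2x - (4707/13729)sin 2x

write g with unknown coordinates in the stated basis and equate coefficients in (H − (-1)·I) g = f
solving from the highest basis element down gives g = 3/10 - (1/4)cos x - 2sin x + (2376/13729)cos 2x - (4707/13729)sin 2x
check: H g = 6/5 - (2376/13729)cos 2x + (128268/13729)sin 2x
so H g − (-1)·g = 3/2 - (1/4)cos x - 2sin x + 9sin 2x = f ✓


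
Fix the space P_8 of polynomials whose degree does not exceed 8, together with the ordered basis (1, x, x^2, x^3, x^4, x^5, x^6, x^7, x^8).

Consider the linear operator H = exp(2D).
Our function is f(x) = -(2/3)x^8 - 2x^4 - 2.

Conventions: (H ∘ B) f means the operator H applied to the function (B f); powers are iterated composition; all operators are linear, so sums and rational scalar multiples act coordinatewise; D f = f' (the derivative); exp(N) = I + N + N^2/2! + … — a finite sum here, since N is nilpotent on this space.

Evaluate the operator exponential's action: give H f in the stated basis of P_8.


order-1 term: -(32/3)x^7 - 16x^3
order-2 term: -(224/3)x^6 - 48x^2
order-3 term: -(896/3)x^5 - 64x
order-4 term: -(2240/3)x^4 - 32
order-5 term: -(3584/3)x^3
order-6 term: -(3584/3)x^2
order-7 term: -(2048/3)x
order-8 term: -512/3
the series for exp(2D) f terminates at order 8
exp(2D) f = -(2/3)x^8 - (32/3)x^7 - (224/3)x^6 - (896/3)x^5 - (2246/3)x^4 - (3632/3)x^3 - (3728/3)x^2 - (2240/3)x - 614/3

the image equals g(x) = -(2/3)x^8 - (32/3)x^7 - (224/3)x^6 - (896/3)x^5 - (2246/3)x^4 - (3632/3)x^3 - (3728/3)x^2 - (2240/3)x - 614/3


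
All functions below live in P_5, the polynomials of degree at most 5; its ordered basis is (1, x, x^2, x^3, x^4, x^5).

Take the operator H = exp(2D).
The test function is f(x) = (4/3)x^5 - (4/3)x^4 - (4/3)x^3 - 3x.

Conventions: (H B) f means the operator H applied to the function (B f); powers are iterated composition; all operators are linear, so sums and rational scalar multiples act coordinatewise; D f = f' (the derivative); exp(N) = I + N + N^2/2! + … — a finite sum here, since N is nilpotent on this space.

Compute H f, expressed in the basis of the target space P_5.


the image equals g(x) = (4/3)x^5 + 12x^4 + (124/3)x^3 + (200/3)x^2 + 45x + 14/3

order-1 term: (40/3)x^4 - (32/3)x^3 - 8x^2 - 6
order-2 term: (160/3)x^3 - 32x^2 - 16x
order-3 term: (320/3)x^2 - (128/3)x - 32/3
order-4 term: (320/3)x - 64/3
order-5 term: 128/3
the series for exp(2D) f terminates at order 5
exp(2D) f = (4/3)x^5 + 12x^4 + (124/3)x^3 + (200/3)x^2 + 45x + 14/3


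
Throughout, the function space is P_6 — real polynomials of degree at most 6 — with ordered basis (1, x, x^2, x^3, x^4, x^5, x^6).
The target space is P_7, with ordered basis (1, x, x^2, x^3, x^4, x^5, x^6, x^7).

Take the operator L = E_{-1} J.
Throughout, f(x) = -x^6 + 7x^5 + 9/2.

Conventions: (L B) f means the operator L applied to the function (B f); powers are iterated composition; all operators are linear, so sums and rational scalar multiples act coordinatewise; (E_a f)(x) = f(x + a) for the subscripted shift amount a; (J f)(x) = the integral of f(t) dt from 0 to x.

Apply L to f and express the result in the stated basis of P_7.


J f = -(1/7)x^7 + (7/6)x^6 + (9/2)x
E_{-1} J f = -(1/7)x^7 + (13/6)x^6 - 10x^5 + (45/2)x^4 - (85/3)x^3 + (41/2)x^2 - (7/2)x - 67/21

the image equals g(x) = -(1/7)x^7 + (13/6)x^6 - 10x^5 + (45/2)x^4 - (85/3)x^3 + (41/2)x^2 - (7/2)x - 67/21


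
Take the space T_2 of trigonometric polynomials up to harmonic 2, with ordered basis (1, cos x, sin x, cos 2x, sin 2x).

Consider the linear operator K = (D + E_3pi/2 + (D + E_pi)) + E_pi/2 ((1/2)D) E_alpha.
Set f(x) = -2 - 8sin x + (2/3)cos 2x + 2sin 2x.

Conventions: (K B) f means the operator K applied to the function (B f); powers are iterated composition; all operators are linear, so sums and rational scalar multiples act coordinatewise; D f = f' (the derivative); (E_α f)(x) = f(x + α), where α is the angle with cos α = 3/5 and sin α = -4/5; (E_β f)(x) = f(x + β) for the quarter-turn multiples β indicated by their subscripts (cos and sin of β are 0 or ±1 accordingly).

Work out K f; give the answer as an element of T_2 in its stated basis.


D f = -8cos x + 4cos 2x - (4/3)sin 2x
E_3pi/2 f = -2 + 8cos x - (2/3)cos 2x - 2sin 2x
D f = -8cos x + 4cos 2x - (4/3)sin 2x
E_pi f = -2 + 8sin x + (2/3)cos 2x + 2sin 2x
(D + E_pi) f = -2 - 8cos x + 8sin x + (14/3)cos 2x + (2/3)sin 2x
(D + E_3pi/2 + (D + E_pi)) f = -4 - 8cos x + 8sin x + 8cos 2x - (8/3)sin 2x
E_alpha f = -2 + (32/5)cos x - (24/5)sin x - (158/75)cos 2x + (2/25)sin 2x
D E_alpha f = -(24/5)cos x - (32/5)sin x + (4/25)cos 2x + (316/75)sin 2x
((1/2)D) E_alpha f = -(12/5)cos x - (16/5)sin x + (2/25)cos 2x + (158/75)sin 2x
E_pi/2 ((1/2)D) E_alpha f = -(16/5)cos x + (12/5)sin x - (2/25)cos 2x - (158/75)sin 2x
((D + E_3pi/2 + (D + E_pi)) + E_pi/2 ((1/2)D) E_alpha) f = -4 - (56/5)cos x + (52/5)sin x + (198/25)cos 2x - (358/75)sin 2x

g(x) = -4 - (56/5)cos x + (52/5)sin x + (198/25)cos 2x - (358/75)sin 2x


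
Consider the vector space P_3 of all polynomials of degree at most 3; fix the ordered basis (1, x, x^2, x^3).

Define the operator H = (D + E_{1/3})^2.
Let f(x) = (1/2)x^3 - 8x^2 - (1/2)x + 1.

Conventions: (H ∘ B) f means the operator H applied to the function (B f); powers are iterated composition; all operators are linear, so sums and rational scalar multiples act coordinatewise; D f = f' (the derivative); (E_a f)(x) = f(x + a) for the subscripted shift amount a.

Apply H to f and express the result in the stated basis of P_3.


the image equals g(x) = (1/2)x^3 - 4x^2 - (75/2)x - 812/27

D f = (3/2)x^2 - 16x - 1/2
E_{1/3} f = (1/2)x^3 - (15/2)x^2 - (17/3)x - 1/27
(D + E_{1/3}) f = (1/2)x^3 - 6x^2 - (65/3)x - 29/54
D (D + E_{1/3}) f = (3/2)x^2 - 12x - 65/3
E_{1/3} (D + E_{1/3}) f = (1/2)x^3 - (11/2)x^2 - (51/2)x - 227/27
(D + E_{1/3}) (D + E_{1/3}) f = (1/2)x^3 - 4x^2 - (75/2)x - 812/27


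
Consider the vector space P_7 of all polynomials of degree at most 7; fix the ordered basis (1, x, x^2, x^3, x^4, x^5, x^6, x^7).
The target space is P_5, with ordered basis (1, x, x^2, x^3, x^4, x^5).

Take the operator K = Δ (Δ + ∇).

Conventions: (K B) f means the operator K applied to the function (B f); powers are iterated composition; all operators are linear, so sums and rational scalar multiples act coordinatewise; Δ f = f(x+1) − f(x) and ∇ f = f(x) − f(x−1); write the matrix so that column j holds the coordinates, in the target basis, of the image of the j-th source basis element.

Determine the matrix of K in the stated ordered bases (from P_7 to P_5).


image of 1: 0
image of x: 0
image of x^2: 4
image of x^3: 12x + 6
image of x^4: 24x^2 + 24x + 16
image of x^5: 40x^3 + 60x^2 + 80x + 30
image of x^6: 60x^4 + 120x^3 + 240x^2 + 180x + 64
image of x^7: 84x^5 + 210x^4 + 560x^3 + 630x^2 + 448x + 126
each image's coordinates form column j of the matrix

the matrix is [[0, 0, 4, 6, 16, 30, 64, 126]; [0, 0, 0, 12, 24, 80, 180, 448]; [0, 0, 0, 0, 24, 60, 240, 630]; [0, 0, 0, 0, 0, 40, 120, 560]; [0, 0, 0, 0, 0, 0, 60, 210]; [0, 0, 0, 0, 0, 0, 0, 84]] (rows listed top to bottom)


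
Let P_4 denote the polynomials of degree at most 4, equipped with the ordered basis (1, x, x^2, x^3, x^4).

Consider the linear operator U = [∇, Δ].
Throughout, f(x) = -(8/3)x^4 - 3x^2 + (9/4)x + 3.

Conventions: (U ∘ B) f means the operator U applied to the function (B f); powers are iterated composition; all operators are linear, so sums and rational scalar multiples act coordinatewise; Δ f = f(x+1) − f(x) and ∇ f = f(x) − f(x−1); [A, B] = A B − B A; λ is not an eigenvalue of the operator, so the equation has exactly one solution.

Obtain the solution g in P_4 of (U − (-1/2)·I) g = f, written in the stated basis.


the image equals g(x) = -(16/3)x^4 - 6x^2 + (9/2)x + 6

write g with unknown coordinates in the stated basis and equate coefficients in (U − (-1/2)·I) g = f
solving from the highest basis element down gives g = -(16/3)x^4 - 6x^2 + (9/2)x + 6
check: U g = 0
so U g − (-1/2)·g = -(8/3)x^4 - 3x^2 + (9/4)x + 3 = f ✓


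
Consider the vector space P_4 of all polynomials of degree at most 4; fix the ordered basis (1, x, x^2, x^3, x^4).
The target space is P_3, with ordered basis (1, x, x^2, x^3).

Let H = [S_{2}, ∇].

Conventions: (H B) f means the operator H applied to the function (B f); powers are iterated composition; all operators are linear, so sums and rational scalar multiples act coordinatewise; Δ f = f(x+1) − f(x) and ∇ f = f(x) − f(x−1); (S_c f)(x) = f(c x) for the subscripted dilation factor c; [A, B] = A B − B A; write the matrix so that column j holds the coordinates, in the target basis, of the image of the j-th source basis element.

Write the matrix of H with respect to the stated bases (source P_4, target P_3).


image of 1: 0
image of x: -1
image of x^2: -4x + 3
image of x^3: -12x^2 + 18x - 7
image of x^4: -32x^3 + 72x^2 - 56x + 15
each image's coordinates form column j of the matrix

the matrix is [[0, -1, 3, -7, 15]; [0, 0, -4, 18, -56]; [0, 0, 0, -12, 72]; [0, 0, 0, 0, -32]] (rows listed top to bottom)


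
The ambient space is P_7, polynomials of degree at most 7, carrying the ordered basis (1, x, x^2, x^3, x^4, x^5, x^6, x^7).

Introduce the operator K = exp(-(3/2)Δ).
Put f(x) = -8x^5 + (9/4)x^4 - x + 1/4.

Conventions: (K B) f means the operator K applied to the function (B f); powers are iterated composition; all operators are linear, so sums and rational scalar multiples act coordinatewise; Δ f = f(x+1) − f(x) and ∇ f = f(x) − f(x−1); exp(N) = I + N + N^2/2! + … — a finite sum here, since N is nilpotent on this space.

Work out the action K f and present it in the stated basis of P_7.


order-1 term: 60x^4 + (213/2)x^3 + (399/4)x^2 + (93/2)x + 81/8
order-2 term: -180x^3 - (4077/8)x^2 - (2277/4)x - 3753/16
order-3 term: 270x^2 + (6237/8)x + 10071/16
order-4 term: -(405/2)x - 25191/64
order-5 term: 243/4
the series for exp(-(3/2)Δ) f terminates at order 5
exp(-(3/2)Δ) f = -8x^5 + (249/4)x^4 - (147/2)x^3 - (1119/8)x^2 + (427/8)x + 4633/64

the image equals g(x) = -8x^5 + (249/4)x^4 - (147/2)x^3 - (1119/8)x^2 + (427/8)x + 4633/64


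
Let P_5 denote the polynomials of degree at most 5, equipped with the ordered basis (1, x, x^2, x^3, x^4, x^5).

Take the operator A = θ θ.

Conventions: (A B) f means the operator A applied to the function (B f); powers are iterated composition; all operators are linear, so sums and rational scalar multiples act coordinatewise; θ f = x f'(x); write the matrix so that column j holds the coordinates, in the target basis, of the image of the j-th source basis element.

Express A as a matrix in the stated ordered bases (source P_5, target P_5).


image of 1: 0
image of x: x
image of x^2: 4x^2
image of x^3: 9x^3
image of x^4: 16x^4
image of x^5: 25x^5
each image's coordinates form column j of the matrix

the matrix is [[0, 0, 0, 0, 0, 0]; [0, 1, 0, 0, 0, 0]; [0, 0, 4, 0, 0, 0]; [0, 0, 0, 9, 0, 0]; [0, 0, 0, 0, 16, 0]; [0, 0, 0, 0, 0, 25]] (rows listed top to bottom)


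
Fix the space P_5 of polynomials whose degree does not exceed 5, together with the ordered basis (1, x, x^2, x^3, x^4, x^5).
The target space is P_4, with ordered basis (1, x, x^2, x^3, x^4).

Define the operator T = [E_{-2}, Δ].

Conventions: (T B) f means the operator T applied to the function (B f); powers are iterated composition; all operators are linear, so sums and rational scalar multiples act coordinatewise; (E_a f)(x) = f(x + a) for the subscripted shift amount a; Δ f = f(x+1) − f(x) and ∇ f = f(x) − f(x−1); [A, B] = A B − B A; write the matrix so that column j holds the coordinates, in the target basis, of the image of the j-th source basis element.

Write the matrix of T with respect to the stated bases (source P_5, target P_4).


the matrix is [[0, 0, 0, 0, 0, 0]; [0, 0, 0, 0, 0, 0]; [0, 0, 0, 0, 0, 0]; [0, 0, 0, 0, 0, 0]; [0, 0, 0, 0, 0, 0]] (rows listed top to bottom)

image of 1: 0
image of x: 0
image of x^2: 0
image of x^3: 0
image of x^4: 0
image of x^5: 0
each image's coordinates form column j of the matrix


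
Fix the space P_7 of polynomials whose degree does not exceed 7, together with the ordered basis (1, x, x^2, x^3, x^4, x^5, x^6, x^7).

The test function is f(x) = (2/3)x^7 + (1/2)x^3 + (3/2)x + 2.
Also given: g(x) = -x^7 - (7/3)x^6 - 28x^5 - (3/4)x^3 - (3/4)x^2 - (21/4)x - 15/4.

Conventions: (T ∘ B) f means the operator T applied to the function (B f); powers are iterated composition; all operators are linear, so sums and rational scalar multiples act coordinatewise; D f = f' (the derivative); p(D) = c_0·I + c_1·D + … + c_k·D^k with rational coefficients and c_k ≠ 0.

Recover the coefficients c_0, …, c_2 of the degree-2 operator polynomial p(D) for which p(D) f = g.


D^0 f = (2/3)x^7 + (1/2)x^3 + (3/2)x + 2
D^1 f = (14/3)x^6 + (3/2)x^2 + 3/2
D^2 f = 28x^5 + 3x
matching coefficients of g against c_0 f + c_1 Df + … from the top degree down determines the c_i
solution: c_0 = -3/2, c_1 = -1/2, c_2 = -1

c_0 = -3/2, c_1 = -1/2, c_2 = -1


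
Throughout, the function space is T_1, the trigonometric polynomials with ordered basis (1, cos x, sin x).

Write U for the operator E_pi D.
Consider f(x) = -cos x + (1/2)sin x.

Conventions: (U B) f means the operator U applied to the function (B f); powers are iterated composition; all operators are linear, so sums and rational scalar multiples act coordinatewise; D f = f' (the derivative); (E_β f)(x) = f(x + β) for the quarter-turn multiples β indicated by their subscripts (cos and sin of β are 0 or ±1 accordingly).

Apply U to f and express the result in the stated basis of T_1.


the result is g(x) = -(1/2)cos x - sin x

D f = (1/2)cos x + sin x
E_pi D f = -(1/2)cos x - sin x


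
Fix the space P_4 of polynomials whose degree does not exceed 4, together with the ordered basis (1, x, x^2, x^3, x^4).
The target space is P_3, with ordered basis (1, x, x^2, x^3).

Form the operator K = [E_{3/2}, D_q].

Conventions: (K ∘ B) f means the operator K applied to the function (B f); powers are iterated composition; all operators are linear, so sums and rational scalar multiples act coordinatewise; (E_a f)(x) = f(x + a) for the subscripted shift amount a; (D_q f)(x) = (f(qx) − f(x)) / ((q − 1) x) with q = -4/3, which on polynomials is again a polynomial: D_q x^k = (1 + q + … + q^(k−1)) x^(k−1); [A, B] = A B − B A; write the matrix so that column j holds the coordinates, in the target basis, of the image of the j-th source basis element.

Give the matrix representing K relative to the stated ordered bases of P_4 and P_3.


the matrix is [[0, 0, -7/2, -7/2, -133/8]; [0, 0, 0, 35/6, -7/4]; [0, 0, 0, 0, -77/6]; [0, 0, 0, 0, 0]] (rows listed top to bottom)

image of 1: 0
image of x: 0
image of x^2: -7/2
image of x^3: (35/6)x - 7/2
image of x^4: -(77/6)x^2 - (7/4)x - 133/8
each image's coordinates form column j of the matrix


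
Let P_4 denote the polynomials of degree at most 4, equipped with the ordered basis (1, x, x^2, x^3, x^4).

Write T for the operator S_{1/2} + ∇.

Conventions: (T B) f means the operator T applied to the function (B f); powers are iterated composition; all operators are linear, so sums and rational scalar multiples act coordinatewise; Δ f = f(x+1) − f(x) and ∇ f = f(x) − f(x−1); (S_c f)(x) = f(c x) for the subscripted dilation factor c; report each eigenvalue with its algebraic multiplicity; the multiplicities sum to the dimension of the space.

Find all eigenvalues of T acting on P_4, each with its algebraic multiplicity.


image of 1: 1
image of x: (1/2)x + 1
image of x^2: (1/4)x^2 + 2x - 1
image of x^3: (1/8)x^3 + 3x^2 - 3x + 1
image of x^4: (1/16)x^4 + 4x^3 - 6x^2 + 4x - 1
the matrix is upper triangular; its diagonal is (1, 1/2, 1/4, 1/8, 1/16)
for a triangular matrix the eigenvalues are the diagonal entries, with algebraic multiplicity their repetition count

λ = 1/16 (multiplicity 1), λ = 1/8 (multiplicity 1), λ = 1/4 (multiplicity 1), λ = 1/2 (multiplicity 1), λ = 1 (multiplicity 1)
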